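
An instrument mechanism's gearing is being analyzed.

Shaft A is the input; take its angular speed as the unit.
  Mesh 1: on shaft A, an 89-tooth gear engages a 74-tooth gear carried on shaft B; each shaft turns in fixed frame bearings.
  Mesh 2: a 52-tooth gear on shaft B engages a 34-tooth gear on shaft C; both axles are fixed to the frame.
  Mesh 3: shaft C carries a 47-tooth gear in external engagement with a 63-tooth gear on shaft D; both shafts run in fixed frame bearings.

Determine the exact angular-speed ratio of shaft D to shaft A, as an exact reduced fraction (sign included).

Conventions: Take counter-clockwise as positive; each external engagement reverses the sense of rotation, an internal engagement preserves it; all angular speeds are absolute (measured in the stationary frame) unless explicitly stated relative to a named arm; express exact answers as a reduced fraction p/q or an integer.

class = fixed-axis compound train [3 meshes; 3 ratios multiply, 3 sense flips]
mesh 1 [89T→74T]: running ratio 89/74, sense −
mesh 2 [52T→34T]: running ratio 1157/629, sense +
mesh 3 [47T→63T]: running ratio 54379/39627, sense −
ω_out/ω_in = -54379/39627

-54379/39627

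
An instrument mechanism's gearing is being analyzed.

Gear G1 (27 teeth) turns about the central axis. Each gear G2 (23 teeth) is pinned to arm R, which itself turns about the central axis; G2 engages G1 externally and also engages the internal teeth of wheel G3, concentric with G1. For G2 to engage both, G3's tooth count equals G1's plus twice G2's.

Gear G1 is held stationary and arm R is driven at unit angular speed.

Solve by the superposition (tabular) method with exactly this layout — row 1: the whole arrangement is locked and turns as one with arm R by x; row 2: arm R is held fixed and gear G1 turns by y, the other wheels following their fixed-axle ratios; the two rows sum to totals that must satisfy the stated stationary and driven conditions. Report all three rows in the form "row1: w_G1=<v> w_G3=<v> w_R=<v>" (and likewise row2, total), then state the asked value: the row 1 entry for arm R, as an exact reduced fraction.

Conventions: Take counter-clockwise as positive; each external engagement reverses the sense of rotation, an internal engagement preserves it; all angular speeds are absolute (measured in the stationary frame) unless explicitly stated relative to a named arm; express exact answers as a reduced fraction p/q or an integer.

row1: w_G1=1 w_G3=1 w_R=1
row2: w_G1=-1 w_G3=27/73 w_R=0
total: w_G1=0 w_G3=100/73 w_R=1
asked value: 1

planetary set (27T centre, 23T on arm, 73T internal) — Willis relation
row 1 (train locked, turned with arm): all members turn x
row 2: sun turns y, ring = −(27/73)·y, arm 0
boundary: total ω_sun = x + y = 0 and total ω_arm = x = 1  ⇒  y = -1, x = 1
row 2 ring = −(27/73)·(-1) = 27/73
totals (row 1 + row 2): sun 1 + (-1) = 0, ring 1 + 27/73 = 100/73, arm 1 + 0 = 1
asked cell (row1, arm) = 1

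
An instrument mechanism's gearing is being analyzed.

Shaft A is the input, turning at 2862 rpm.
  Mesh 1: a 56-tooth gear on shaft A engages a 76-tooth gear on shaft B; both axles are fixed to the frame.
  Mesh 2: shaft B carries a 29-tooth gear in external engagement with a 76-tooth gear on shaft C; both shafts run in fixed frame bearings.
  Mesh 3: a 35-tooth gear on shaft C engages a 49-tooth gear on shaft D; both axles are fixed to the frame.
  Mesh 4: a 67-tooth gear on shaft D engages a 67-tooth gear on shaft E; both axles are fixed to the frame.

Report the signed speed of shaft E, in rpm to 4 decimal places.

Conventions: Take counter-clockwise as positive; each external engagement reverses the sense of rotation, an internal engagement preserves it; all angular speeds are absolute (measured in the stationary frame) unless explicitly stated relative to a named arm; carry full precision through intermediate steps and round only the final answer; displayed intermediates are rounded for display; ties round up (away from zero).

+574.7784 rpm

topology: fixed-axis compound train — 4 meshes, A→E
mesh 1 [56T→76T]: ω = 2862.0000×56/76 = 2108.8421 rpm, sense flips to −
mesh 2 [29T→76T]: ω = 2108.8421×29/76 = 804.6898 rpm, sense flips to +
mesh 3 [35T→49T]: ω = 804.6898×35/49 = 574.7784 rpm, sense flips to −
mesh 4 [67T→67T]: ω = 574.7784×67/67 = 574.7784 rpm, sense flips to +
signed output speed = +574.7784 rpm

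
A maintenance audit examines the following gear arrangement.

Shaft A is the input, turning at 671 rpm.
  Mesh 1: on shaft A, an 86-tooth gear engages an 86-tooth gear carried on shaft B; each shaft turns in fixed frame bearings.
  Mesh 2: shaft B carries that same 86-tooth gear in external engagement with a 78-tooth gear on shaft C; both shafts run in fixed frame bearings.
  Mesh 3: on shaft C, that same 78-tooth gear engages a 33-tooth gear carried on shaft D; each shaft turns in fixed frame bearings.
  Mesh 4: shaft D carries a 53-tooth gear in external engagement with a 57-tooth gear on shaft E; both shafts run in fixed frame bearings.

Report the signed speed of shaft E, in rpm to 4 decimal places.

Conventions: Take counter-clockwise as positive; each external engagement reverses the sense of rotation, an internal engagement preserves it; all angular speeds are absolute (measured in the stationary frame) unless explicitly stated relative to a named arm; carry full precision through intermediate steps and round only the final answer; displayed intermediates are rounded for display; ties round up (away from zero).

+1625.9532 rpm

topology: fixed-axis compound train — 4 meshes, A→E
mesh 1 [86T→86T]: ω = 671.0000×86/86 = 671.0000 rpm, sense flips to −
mesh 2 [86T→78T]: ω = 671.0000×86/78 = 739.8205 rpm, sense flips to +
mesh 3 [78T→33T]: ω = 739.8205×78/33 = 1748.6667 rpm, sense flips to −
mesh 4 [53T→57T]: ω = 1748.6667×53/57 = 1625.9532 rpm, sense flips to +
signed output speed = +1625.9532 rpm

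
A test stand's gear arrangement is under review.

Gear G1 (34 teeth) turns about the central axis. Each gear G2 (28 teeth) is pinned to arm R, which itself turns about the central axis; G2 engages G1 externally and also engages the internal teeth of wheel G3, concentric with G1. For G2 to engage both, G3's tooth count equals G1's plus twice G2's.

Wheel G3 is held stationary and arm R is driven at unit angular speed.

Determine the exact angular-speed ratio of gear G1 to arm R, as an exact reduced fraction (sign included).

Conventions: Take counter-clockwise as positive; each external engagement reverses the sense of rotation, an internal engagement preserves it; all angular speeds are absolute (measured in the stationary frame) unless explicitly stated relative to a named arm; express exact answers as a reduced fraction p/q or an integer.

class = planetary set [G3 = 34+2·28 = 90; Willis about the carrier]
ring teeth: 34 + 2·28 = 90
34(ω_sun−ω_arm) = −90(ω_ring−ω_arm),  ω_ring = 0, ω_arm = 1
ω_sun = 1 − (90/34)(0−1) = 62/17
ω_out/ω_in = 62/17

62/17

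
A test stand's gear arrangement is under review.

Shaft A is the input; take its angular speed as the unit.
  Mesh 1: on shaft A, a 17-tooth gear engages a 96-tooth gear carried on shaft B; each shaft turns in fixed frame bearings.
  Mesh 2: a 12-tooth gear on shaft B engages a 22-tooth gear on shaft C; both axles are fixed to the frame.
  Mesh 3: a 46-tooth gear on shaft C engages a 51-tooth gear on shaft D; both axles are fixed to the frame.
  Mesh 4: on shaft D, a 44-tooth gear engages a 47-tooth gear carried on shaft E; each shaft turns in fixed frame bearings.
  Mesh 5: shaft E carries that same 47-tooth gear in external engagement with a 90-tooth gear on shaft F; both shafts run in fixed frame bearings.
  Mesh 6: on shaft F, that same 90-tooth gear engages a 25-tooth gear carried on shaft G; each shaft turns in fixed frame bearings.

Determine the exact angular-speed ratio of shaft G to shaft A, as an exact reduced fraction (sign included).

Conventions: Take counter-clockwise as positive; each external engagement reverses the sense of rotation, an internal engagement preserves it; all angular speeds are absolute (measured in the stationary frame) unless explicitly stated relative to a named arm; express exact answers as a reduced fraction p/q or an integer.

23/150

class = fixed-axis compound train [6 meshes; 6 ratios multiply, 6 sense flips]
mesh 1 [17T→96T]: running ratio 17/96, sense −
mesh 2 [12T→22T]: running ratio 17/176, sense +
mesh 3 [46T→51T]: running ratio 23/264, sense −
mesh 4 [44T→47T]: running ratio 23/282, sense +
mesh 5 [47T→90T]: running ratio 23/540, sense −
mesh 6 [90T→25T]: running ratio 23/150, sense +
ω_out/ω_in = 23/150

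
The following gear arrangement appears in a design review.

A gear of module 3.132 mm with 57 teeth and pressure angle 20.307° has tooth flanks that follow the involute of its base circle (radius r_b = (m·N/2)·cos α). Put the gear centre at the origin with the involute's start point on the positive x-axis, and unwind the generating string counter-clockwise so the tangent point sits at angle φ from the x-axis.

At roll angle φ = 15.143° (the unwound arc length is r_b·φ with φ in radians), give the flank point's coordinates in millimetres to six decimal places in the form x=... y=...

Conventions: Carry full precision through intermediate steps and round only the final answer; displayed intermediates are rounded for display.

recognized (one wheel, involute flank): single-mesh tooth geometry, m = 3.132, N = 57
pitch radius r_p = m·N/2 = 3.132·57/2 = 89.262000
base radius r_b = r_p·cos α = 89.262000·cos 20.307° = 83.714058
roll angle φ = 15.143° = 0.26429521 rad
x = r_b·(cos φ + φ·sin φ) = 86.586993
y = r_b·(sin φ − φ·cos φ) = 0.511574

x=86.586993 y=0.511574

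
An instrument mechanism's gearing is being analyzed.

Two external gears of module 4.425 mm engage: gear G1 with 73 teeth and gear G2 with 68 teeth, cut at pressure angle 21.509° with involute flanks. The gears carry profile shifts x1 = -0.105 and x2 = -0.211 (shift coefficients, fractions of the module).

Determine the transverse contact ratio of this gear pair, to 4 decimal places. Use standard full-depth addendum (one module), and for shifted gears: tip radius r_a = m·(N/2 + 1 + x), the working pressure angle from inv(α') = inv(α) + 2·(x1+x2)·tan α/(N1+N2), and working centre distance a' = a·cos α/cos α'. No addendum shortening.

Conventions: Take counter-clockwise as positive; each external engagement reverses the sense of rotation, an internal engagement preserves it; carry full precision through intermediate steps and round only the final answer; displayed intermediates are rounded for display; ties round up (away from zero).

1.7721

single-mesh involute tooth geometry (73T engaging 68T at module 4.425)
base radii: r_b1 = 150.264767, r_b2 = 139.972660
tip radii: r_a1 = 165.472875, r_a2 = 153.941325
inv(α') = inv(21.509°) + 2·(-0.105-0.211)·tan α/(73+68) = 0.01692264  ⇒  α' = 20.83439°
a' = a·cos α / cos α' = 311.9625·cos 21.509°/cos 20.83439° = 310.543104
action lengths: √(r_a1²−r_b1²) = 69.294820, √(r_a2²−r_b2²) = 64.074847
base pitch p_b = π·m·cos α = 12.933444
CR = (69.294820 + 64.074847 − 310.543104·sin 20.83439°)/12.933444 = 1.772106
contact ratio ≈ 1.7721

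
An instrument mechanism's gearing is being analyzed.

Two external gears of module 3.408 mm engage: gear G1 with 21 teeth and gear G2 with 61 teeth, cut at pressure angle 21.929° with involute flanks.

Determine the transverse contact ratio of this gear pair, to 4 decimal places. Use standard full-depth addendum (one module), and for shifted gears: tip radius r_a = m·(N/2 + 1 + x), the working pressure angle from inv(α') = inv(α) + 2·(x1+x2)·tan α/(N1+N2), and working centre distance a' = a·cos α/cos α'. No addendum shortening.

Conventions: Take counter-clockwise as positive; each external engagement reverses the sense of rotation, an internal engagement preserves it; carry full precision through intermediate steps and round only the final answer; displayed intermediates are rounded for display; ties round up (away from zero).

1.5952

recognized (one external pair, fixed centres): single-mesh tooth geometry, m = 3.408, N1 = 21, N2 = 61
base radii: r_b1 = 33.194933, r_b2 = 96.423376
tip radii: r_a1 = 39.192000, r_a2 = 107.352000
no profile shift: α' = α, a' = a
action lengths: √(r_a1²−r_b1²) = 20.835290, √(r_a2²−r_b2²) = 47.190936
base pitch p_b = π·m·cos α = 9.931901
CR = (20.835290 + 47.190936 − 139.728000·sin 21.92900°)/9.931901 = 1.595241
contact ratio ≈ 1.5952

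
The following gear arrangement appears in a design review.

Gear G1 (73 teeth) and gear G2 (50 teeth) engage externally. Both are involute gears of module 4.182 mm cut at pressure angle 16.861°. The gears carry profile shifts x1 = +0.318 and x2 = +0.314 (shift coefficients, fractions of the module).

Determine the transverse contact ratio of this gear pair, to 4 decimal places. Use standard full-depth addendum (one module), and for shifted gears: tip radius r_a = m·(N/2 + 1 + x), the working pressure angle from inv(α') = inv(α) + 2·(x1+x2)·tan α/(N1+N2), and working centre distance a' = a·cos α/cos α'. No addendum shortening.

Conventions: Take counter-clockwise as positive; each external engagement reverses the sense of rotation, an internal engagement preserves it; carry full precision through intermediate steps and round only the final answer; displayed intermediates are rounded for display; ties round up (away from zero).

1.8743

single-mesh involute tooth geometry (73T engaging 50T at module 4.182)
base radii: r_b1 = 146.081066, r_b2 = 100.055525
tip radii: r_a1 = 158.154876, r_a2 = 110.045148
inv(α') = inv(16.861°) + 2·(+0.318+0.314)·tan α/(73+50) = 0.01191448  ⇒  α' = 18.60432°
a' = a·cos α / cos α' = 257.1930·cos 16.861°/cos 18.60432° = 259.707790
action lengths: √(r_a1²−r_b1²) = 60.607647, √(r_a2²−r_b2²) = 45.812952
base pitch p_b = π·m·cos α = 12.573348
CR = (60.607647 + 45.812952 − 259.707790·sin 18.60432°)/12.573348 = 1.874267
contact ratio ≈ 1.8743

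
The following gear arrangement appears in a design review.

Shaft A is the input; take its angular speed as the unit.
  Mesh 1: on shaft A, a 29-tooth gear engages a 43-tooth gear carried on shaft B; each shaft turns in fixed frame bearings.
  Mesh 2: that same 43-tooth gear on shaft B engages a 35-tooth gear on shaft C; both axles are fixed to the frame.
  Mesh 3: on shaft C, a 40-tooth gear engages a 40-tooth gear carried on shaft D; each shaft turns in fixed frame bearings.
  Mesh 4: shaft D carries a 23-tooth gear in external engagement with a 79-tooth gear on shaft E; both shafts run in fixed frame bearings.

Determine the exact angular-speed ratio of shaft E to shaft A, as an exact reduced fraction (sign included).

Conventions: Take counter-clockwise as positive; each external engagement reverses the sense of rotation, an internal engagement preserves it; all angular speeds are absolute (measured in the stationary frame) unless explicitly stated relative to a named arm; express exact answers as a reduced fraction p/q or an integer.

class = fixed-axis compound train [4 meshes; 4 ratios multiply, 4 sense flips]
mesh 1 [29T→43T]: running ratio 29/43, sense −
mesh 2 [43T→35T]: running ratio 29/35, sense +
mesh 3 [40T→40T]: running ratio 29/35, sense −
mesh 4 [23T→79T]: running ratio 667/2765, sense +
ω_out/ω_in = 667/2765

667/2765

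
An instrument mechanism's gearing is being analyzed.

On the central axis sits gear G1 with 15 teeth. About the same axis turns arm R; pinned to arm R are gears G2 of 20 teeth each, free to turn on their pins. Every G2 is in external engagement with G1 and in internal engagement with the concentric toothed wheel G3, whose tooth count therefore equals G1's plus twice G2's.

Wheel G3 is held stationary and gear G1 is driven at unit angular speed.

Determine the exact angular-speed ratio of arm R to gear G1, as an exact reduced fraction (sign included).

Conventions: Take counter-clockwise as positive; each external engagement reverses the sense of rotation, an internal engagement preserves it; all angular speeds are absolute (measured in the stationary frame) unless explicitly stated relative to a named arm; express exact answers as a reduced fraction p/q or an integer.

planetary set (15T centre, 20T on arm, 55T internal) — Willis relation
ring teeth: 15 + 2·20 = 55
15(ω_sun−ω_arm) = −55(ω_ring−ω_arm),  ω_ring = 0, ω_sun = 1
15(1−ω_arm) = −55(0−ω_arm)  ⇒  70·ω_arm = 15  ⇒  ω_arm = 3/14
ω_out/ω_in = 3/14

3/14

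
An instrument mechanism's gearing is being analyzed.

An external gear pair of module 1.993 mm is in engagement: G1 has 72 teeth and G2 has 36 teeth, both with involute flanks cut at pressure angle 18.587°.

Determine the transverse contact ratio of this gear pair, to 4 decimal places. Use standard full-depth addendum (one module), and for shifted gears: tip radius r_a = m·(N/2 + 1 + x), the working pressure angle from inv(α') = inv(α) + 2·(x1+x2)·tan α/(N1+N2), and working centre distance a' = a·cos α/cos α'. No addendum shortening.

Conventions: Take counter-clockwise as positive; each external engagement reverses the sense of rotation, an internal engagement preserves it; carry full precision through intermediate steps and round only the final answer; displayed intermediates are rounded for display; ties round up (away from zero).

1.8322

topology: single-mesh involute geometry — m = 1.993, 72T/36T pair
base radii: r_b1 = 68.005679, r_b2 = 34.002839
tip radii: r_a1 = 73.741000, r_a2 = 37.867000
no profile shift: α' = α, a' = a
action lengths: √(r_a1²−r_b1²) = 28.512502, √(r_a2²−r_b2²) = 16.664832
base pitch p_b = π·m·cos α = 5.934615
CR = (28.512502 + 16.664832 − 107.622000·sin 18.58700°)/5.934615 = 1.832206
contact ratio ≈ 1.8322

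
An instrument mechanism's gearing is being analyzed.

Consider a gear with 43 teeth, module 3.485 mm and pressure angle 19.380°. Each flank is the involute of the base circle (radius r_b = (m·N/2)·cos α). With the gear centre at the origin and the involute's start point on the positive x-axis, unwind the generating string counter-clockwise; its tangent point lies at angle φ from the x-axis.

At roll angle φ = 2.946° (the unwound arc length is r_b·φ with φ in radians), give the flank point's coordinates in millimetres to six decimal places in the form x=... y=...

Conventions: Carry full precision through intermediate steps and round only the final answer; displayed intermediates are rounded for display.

x=70.775370 y=0.003202

single-mesh involute tooth geometry (43T wheel at module 3.485)
pitch radius r_p = m·N/2 = 3.485·43/2 = 74.927500
base radius r_b = r_p·cos α = 74.927500·cos 19.380° = 70.681999
roll angle φ = 2.946° = 0.05141740 rad
x = r_b·(cos φ + φ·sin φ) = 70.775370
y = r_b·(sin φ − φ·cos φ) = 0.003202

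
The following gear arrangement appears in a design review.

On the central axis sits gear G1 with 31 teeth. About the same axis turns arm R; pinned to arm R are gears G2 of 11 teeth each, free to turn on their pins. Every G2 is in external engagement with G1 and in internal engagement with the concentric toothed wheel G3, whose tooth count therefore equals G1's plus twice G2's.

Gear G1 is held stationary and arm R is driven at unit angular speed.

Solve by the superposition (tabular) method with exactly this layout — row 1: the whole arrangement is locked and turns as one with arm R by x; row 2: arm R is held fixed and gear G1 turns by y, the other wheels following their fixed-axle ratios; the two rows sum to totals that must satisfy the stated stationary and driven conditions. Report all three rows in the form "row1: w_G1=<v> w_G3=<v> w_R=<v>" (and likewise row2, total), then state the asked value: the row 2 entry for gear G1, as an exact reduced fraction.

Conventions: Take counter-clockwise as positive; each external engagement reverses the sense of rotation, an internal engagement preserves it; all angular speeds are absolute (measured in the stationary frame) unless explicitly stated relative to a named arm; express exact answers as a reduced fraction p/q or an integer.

topology: planetary set — G1 31T / G2 11T / G3 53T, arm = carrier (Willis)
superposition row 1 [locked train]: every member turns x
row 2 — arm fixed, fixed-axis ratios: sun y, ring −(31/53)·y, arm 0
boundary: total ω_sun = x + y = 0 and total ω_arm = x = 1  ⇒  y = -1, x = 1
row 2 ring = −(31/53)·(-1) = 31/53
totals (row 1 + row 2): sun 1 + (-1) = 0, ring 1 + 31/53 = 84/53, arm 1 + 0 = 1
asked cell (row2, sun) = -1

row1: w_G1=1 w_G3=1 w_R=1
row2: w_G1=-1 w_G3=31/53 w_R=0
total: w_G1=0 w_G3=84/53 w_R=1
asked value: -1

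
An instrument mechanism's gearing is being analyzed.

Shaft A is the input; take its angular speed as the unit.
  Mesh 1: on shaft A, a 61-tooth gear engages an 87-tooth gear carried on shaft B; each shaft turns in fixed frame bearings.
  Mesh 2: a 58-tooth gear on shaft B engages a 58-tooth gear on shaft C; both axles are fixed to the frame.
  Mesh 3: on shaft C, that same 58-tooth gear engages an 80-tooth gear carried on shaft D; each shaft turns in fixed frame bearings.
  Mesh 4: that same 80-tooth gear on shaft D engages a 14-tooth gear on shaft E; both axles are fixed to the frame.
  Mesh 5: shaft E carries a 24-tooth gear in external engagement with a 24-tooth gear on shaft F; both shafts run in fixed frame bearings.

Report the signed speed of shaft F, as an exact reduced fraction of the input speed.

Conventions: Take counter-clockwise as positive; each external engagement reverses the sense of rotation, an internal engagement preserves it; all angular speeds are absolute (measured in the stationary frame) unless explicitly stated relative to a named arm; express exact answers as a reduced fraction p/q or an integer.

-61/21

5-mesh fixed-axis compound train (all bearings frame-fixed)
mesh 1 [61T→87T]: |ω|/ω_in = 1×61/87 = 61/87, sense flips to −
mesh 2 [58T→58T]: |ω|/ω_in = (61/87)×58/58 = 61/87, sense flips to +
mesh 3 [58T→80T]: |ω|/ω_in = (61/87)×58/80 = 61/120, sense flips to −
mesh 4 [80T→14T]: |ω|/ω_in = (61/120)×80/14 = 61/21, sense flips to +
mesh 5 [24T→24T]: |ω|/ω_in = (61/21)×24/24 = 61/21, sense flips to −
signed output speed (× input speed) = -61/21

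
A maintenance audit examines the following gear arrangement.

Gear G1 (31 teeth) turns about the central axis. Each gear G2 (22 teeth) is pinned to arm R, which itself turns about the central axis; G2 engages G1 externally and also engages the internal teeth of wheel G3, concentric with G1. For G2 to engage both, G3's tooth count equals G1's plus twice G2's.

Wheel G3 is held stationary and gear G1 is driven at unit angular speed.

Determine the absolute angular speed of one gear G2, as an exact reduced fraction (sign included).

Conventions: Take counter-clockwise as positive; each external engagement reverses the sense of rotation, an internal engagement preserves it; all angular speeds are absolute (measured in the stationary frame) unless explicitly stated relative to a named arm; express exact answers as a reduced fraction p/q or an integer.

topology: planetary set — G1 31T / G2 22T / G3 75T, arm = carrier (Willis)
ring teeth: 31 + 2·22 = 75
31(ω_sun−ω_arm) = −75(ω_ring−ω_arm),  ω_ring = 0, ω_sun = 1
31(1−ω_arm) = −75(0−ω_arm)  ⇒  106·ω_arm = 31  ⇒  ω_arm = 31/106
sun–planet mesh: 31·(1−31/106) = −22·(ω_p−ω_arm)  ⇒  ω_p−ω_arm = -2325/2332
ω_p = 31/106 − 2325/2332 = -31/44
exact speed ratio = -31/44

-31/44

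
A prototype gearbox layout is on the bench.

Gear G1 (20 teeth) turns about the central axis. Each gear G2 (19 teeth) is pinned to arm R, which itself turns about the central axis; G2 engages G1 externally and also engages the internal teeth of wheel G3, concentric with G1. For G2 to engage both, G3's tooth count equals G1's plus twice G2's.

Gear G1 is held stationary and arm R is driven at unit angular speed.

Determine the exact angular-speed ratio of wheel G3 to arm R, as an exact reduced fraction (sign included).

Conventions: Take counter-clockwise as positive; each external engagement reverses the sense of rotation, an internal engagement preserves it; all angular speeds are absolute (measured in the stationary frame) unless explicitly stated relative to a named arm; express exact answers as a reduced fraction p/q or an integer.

39/29

topology: planetary set — G1 20T / G2 19T / G3 58T, arm = carrier (Willis)
ring teeth: 20 + 2·19 = 58
20(ω_sun−ω_arm) = −58(ω_ring−ω_arm),  ω_sun = 0, ω_arm = 1
ω_ring = 1 − (20/58)(0−1) = 39/29
ω_out/ω_in = 39/29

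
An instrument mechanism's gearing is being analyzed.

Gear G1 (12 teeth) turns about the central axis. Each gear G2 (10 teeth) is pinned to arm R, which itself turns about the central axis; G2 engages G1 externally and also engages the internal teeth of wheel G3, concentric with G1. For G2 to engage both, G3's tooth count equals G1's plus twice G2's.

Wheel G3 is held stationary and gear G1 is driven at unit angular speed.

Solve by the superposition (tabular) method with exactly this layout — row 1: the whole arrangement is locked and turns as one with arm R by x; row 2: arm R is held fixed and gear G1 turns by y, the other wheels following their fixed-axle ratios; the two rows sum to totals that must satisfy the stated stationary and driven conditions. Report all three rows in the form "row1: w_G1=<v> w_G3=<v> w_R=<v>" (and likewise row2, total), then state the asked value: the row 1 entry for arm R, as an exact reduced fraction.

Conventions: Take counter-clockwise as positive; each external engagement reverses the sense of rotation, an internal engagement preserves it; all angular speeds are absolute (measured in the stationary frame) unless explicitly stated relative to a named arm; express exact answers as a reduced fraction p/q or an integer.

row1: w_G1=3/11 w_G3=3/11 w_R=3/11
row2: w_G1=8/11 w_G3=-3/11 w_R=0
total: w_G1=1 w_G3=0 w_R=3/11
asked value: 3/11

planetary set (12T centre, 10T on arm, 32T internal) — Willis relation
superposition row 1 [locked train]: every member turns x
row 2 (arm held, sun turns y): ω_ring = −(12/32)·y, ω_arm = 0
boundary: total ω_ring = x − (12/32)·y = 0 and total ω_sun = x + y = 1  ⇒  y = 8/11, x = 3/11
row 2 ring = −(12/32)·8/11 = -3/11
totals (row 1 + row 2): sun 3/11 + 8/11 = 1, ring 3/11 + (-3/11) = 0, arm 3/11 + 0 = 3/11
asked cell (row1, arm) = 3/11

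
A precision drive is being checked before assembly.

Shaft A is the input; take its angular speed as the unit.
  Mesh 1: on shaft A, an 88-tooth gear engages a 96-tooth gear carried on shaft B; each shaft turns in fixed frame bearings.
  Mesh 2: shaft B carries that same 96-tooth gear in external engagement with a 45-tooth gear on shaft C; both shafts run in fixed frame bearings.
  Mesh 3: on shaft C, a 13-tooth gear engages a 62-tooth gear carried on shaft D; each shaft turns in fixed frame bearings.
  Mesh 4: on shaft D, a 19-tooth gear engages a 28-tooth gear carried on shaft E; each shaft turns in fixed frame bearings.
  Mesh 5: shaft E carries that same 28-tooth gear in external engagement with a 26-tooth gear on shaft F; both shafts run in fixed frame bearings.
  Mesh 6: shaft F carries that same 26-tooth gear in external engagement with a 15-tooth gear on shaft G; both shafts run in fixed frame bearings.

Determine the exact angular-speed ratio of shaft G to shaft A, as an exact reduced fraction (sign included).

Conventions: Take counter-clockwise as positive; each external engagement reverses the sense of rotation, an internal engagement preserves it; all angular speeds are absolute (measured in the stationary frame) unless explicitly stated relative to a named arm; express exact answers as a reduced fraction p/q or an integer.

10868/20925

class = fixed-axis compound train [6 meshes; 6 ratios multiply, 6 sense flips]
mesh 1 [88T→96T]: running ratio 11/12, sense −
mesh 2 [96T→45T]: running ratio 88/45, sense +
mesh 3 [13T→62T]: running ratio 572/1395, sense −
mesh 4 [19T→28T]: running ratio 2717/9765, sense +
mesh 5 [28T→26T]: running ratio 418/1395, sense −
mesh 6 [26T→15T]: running ratio 10868/20925, sense +
ω_out/ω_in = 10868/20925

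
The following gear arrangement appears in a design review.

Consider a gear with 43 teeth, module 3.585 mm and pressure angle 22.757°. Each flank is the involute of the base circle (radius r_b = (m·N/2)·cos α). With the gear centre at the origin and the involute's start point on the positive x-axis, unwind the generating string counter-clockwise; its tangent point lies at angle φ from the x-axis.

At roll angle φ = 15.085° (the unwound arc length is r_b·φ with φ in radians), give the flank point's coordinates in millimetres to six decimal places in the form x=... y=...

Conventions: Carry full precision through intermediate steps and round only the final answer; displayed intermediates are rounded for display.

x=73.498241 y=0.429402

topology: single-mesh involute geometry — m = 3.585, N = 43
pitch radius r_p = m·N/2 = 3.585·43/2 = 77.077500
base radius r_b = r_p·cos α = 77.077500·cos 22.757° = 71.077303
roll angle φ = 15.085° = 0.26328292 rad
x = r_b·(cos φ + φ·sin φ) = 73.498241
y = r_b·(sin φ − φ·cos φ) = 0.429402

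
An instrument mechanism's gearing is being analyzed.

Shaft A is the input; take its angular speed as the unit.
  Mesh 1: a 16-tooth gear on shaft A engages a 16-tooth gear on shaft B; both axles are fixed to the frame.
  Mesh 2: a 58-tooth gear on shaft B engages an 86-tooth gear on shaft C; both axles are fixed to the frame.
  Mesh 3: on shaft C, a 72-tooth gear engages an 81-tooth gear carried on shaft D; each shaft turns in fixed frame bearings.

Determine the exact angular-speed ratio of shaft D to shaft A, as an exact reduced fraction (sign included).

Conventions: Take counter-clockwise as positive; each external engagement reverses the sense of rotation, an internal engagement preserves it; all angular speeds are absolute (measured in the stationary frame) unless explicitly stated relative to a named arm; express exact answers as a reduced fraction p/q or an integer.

class = fixed-axis compound train [3 meshes; 3 ratios multiply, 3 sense flips]
mesh 1 [16T→16T]: running ratio 1, sense −
mesh 2 [58T→86T]: running ratio 29/43, sense +
mesh 3 [72T→81T]: running ratio 232/387, sense −
ω_out/ω_in = -232/387

-232/387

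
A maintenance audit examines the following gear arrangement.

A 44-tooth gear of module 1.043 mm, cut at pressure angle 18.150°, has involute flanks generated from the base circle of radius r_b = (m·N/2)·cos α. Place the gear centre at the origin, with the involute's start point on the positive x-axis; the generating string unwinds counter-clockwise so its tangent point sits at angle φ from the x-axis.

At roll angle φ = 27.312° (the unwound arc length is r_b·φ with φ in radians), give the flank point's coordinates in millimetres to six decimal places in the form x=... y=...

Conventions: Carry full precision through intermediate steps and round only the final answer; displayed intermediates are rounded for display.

x=24.142618 y=0.769508

class = single-mesh tooth geometry [base-circle involute, m = 1.043, 44T]
pitch radius r_p = m·N/2 = 1.043·44/2 = 22.946000
base radius r_b = r_p·cos α = 22.946000·cos 18.150° = 21.804305
roll angle φ = 27.312° = 0.47668433 rad
x = r_b·(cos φ + φ·sin φ) = 24.142618
y = r_b·(sin φ − φ·cos φ) = 0.769508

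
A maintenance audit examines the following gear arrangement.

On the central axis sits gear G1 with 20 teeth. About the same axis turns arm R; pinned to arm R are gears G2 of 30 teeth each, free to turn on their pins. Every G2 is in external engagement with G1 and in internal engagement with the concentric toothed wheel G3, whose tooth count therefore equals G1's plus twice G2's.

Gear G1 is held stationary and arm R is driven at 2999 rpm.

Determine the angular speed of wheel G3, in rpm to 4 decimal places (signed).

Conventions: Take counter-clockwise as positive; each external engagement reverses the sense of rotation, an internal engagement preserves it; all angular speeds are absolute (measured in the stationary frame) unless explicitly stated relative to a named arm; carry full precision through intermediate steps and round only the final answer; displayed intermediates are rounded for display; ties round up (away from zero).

+3748.7500 rpm

recognized (axles ride arm R): planetary set, 20/30/80 teeth
normalise by the input: solve with ω_arm = 1, then scale by 2999 rpm
ring teeth: 20 + 2·30 = 80
20(ω_sun−ω_arm) = −80(ω_ring−ω_arm),  ω_sun = 0, ω_arm = 1
ω_ring = 1 − (20/80)(0−1) = 5/4
scale: ω_ring = 5/4 × 2999 rpm = +3748.7500 rpm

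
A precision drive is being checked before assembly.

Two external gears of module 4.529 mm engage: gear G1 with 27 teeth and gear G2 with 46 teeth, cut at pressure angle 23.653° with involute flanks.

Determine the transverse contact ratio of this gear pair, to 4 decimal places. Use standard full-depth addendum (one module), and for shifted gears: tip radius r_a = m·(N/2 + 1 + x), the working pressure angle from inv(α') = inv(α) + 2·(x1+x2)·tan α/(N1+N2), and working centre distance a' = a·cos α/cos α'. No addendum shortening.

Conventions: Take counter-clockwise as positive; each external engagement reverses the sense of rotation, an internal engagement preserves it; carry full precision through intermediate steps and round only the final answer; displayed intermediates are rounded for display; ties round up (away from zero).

class = single-mesh tooth geometry [involute pair 27T × 46T, m = 4.529]
base radii: r_b1 = 56.005125, r_b2 = 95.416139
tip radii: r_a1 = 65.670500, r_a2 = 108.696000
no profile shift: α' = α, a' = a
action lengths: √(r_a1²−r_b1²) = 34.293447, √(r_a2²−r_b2²) = 52.063238
base pitch p_b = π·m·cos α = 13.032984
CR = (34.293447 + 52.063238 − 165.308500·sin 23.65300°)/13.032984 = 1.537291
contact ratio ≈ 1.5373

1.5373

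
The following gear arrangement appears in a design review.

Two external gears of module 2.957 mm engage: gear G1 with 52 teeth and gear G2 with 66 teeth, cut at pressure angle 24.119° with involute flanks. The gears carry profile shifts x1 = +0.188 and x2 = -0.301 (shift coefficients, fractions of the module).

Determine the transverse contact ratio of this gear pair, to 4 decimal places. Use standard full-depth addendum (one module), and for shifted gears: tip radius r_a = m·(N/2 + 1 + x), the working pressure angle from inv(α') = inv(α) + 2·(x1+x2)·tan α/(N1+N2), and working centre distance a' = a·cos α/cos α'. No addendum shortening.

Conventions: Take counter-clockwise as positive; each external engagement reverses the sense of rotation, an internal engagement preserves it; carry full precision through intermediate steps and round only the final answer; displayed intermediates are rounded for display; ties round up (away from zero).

1.5882

recognized (one external pair, fixed centres): single-mesh tooth geometry, m = 2.957, N1 = 52, N2 = 66
base radii: r_b1 = 70.170103, r_b2 = 89.062054
tip radii: r_a1 = 80.394916, r_a2 = 99.647943
inv(α') = inv(24.119°) + 2·(+0.188-0.301)·tan α/(52+66) = 0.02590618  ⇒  α' = 23.87104°
a' = a·cos α / cos α' = 174.4630·cos 24.119°/cos 23.87104° = 174.127239
action lengths: √(r_a1²−r_b1²) = 39.236452, √(r_a2²−r_b2²) = 44.695225
base pitch p_b = π·m·cos α = 8.478688
CR = (39.236452 + 44.695225 − 174.127239·sin 23.87104°)/8.478688 = 1.588214
contact ratio ≈ 1.5882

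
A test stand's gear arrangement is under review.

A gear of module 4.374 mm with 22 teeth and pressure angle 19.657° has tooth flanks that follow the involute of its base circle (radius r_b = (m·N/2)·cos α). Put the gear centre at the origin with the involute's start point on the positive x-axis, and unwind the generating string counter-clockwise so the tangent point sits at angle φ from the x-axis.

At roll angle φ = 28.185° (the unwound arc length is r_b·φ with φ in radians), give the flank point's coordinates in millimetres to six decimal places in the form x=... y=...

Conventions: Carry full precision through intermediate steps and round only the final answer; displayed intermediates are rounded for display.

x=50.465059 y=1.754744

class = single-mesh tooth geometry [base-circle involute, m = 4.374, 22T]
pitch radius r_p = m·N/2 = 4.374·22/2 = 48.114000
base radius r_b = r_p·cos α = 48.114000·cos 19.657° = 45.310073
roll angle φ = 28.185° = 0.49192105 rad
x = r_b·(cos φ + φ·sin φ) = 50.465059
y = r_b·(sin φ − φ·cos φ) = 1.754744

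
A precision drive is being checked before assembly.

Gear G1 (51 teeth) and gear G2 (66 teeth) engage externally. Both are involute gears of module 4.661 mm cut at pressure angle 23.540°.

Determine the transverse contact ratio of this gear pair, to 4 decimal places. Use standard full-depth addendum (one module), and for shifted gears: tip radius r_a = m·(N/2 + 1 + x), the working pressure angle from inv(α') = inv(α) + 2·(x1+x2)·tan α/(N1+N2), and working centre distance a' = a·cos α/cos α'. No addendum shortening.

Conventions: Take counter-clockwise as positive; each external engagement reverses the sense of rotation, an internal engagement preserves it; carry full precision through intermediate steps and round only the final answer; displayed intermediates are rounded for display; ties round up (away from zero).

single-mesh involute tooth geometry (51T engaging 66T at module 4.661)
base radii: r_b1 = 108.964520, r_b2 = 141.012908
tip radii: r_a1 = 123.516500, r_a2 = 158.474000
no profile shift: α' = α, a' = a
action lengths: √(r_a1²−r_b1²) = 58.164071, √(r_a2²−r_b2²) = 72.314371
base pitch p_b = π·m·cos α = 13.424397
CR = (58.164071 + 72.314371 − 272.668500·sin 23.54000°)/13.424397 = 1.607341
contact ratio ≈ 1.6073

1.6073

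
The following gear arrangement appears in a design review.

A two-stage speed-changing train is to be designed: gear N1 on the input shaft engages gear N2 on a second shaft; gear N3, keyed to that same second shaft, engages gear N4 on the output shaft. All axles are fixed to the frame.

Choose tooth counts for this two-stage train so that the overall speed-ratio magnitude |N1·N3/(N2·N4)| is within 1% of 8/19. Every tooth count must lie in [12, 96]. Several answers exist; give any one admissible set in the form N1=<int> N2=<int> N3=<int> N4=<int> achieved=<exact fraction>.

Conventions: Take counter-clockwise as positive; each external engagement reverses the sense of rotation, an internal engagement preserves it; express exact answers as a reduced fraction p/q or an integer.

topology: fixed-axis compound train — 2 stages, target 8/19
target = 8/19 in lowest terms: an exact hit needs N1·N3 = k·8 and N2·N4 = k·19 for one integer k, every count in [12, 96]; additionally prefer no 1:1 stage (N1 ≠ N2, N3 ≠ N4)
k = 1…17: no 1:1-free in-range split of k·8 and k·19 into factor pairs; take k = 18
k = 18: N1·N3 = 144 = 12·12, N2·N4 = 342 = 18·19
achieved = 12·12/(18·19) = 8/19; |achieved − target| = 0 ≤ 2/475 ✓

N1=12 N2=18 N3=12 N4=19 achieved=8/19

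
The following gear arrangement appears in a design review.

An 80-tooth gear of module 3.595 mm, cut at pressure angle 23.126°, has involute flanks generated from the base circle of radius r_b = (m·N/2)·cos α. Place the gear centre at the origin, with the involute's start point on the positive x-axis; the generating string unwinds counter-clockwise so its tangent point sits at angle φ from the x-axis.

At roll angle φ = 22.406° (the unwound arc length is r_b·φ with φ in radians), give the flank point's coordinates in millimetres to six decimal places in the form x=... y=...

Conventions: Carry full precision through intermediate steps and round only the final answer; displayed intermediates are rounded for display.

x=141.973270 y=2.596128

topology: single-mesh involute geometry — m = 3.595, N = 80
pitch radius r_p = m·N/2 = 3.595·80/2 = 143.800000
base radius r_b = r_p·cos α = 143.800000·cos 23.126° = 132.244716
roll angle φ = 22.406° = 0.39105847 rad
x = r_b·(cos φ + φ·sin φ) = 141.973270
y = r_b·(sin φ − φ·cos φ) = 2.596128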